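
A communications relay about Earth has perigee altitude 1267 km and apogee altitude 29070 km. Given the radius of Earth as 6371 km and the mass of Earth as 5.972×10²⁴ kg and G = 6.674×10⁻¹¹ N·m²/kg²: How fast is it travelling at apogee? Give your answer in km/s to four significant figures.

μ = GM = 6.674×10⁻¹¹ × 5.972×10²⁴ = 3.986×10¹⁴ m³/s².
r_p = 6371 + 1267 = 7638.0 km = 7.6380×10⁶ m.
r_a = 6371 + 29070 = 35441 km = 3.5441×10⁷ m.
Semi-major axis a = (r_p + r_a)/2 = 21540 km = 2.154×10⁷ m.
Vis-viva: v² = μ(2/r − 1/a) = 3.986×10¹⁴ × (5.643×10⁻⁸ − 4.643×10⁻⁸) = 3.988×10⁶ m²/s².
v = 1997 m/s = 1.997 km/s.

v ≈ 1.997 km/s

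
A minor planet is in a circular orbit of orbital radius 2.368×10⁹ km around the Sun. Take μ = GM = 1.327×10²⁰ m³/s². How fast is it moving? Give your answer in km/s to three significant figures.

r = 2.368×10⁹ km = 2.368×10¹² m.
For a circular orbit v = √(μ/r) = √(1.327×10²⁰ / 2.368×10¹²) = √(5.604×10⁷) = 7486 m/s.
That is 7.486 km/s.

v ≈ 7.49 km/s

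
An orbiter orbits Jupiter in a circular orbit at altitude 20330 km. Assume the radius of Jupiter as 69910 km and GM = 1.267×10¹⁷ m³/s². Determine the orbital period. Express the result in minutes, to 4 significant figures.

r = 69910 + 20330 = 90240 km = 9.0240×10⁷ m.
Kepler's third law: T = 2π√(r³/μ) = 2π√((9.024×10⁷)³ / 1.267×10¹⁷).
r³/μ = 5.800×10⁶ s², so T = 2π × 2.408×10³ = 1.513×10⁴ s.
Converting: 1.513×10⁴ s ÷ 60.00 = 252.2 minutes.

T ≈ 252.2 minutes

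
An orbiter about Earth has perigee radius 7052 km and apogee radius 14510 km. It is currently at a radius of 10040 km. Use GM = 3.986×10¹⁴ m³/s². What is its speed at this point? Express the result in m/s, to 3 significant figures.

v ≈ 6510 m/s

Semi-major axis a = (r_p + r_a)/2 = 10781 km = 1.078×10⁷ m.
Vis-viva: v² = μ(2/r − 1/a) = 3.986×10¹⁴ × (1.992×10⁻⁷ − 9.276×10⁻⁸) = 4.243×10⁷ m²/s².
v = 6514 m/s.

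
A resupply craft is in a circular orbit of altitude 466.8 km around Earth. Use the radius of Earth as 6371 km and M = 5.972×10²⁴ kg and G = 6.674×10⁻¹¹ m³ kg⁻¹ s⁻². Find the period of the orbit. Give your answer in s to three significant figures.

T ≈ 5630 s

μ = GM = 6.674×10⁻¹¹ × 5.972×10²⁴ = 3.986×10¹⁴ m³/s².
r = 6371 + 466.8 = 6837.8 km = 6.8378×10⁶ m.
Kepler's third law: T = 2π√(r³/μ) = 2π√((6.838×10⁶)³ / 3.986×10¹⁴).
r³/μ = 8.021×10⁵ s², so T = 2π × 8.956×10² = 5.627×10³ s.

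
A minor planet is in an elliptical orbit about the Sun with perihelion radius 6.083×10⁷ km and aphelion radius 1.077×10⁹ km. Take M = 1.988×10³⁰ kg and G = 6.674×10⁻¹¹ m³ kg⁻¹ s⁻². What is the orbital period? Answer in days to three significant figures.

T ≈ 2710 days

μ = GM = 6.674×10⁻¹¹ × 1.988×10³⁰ = 1.327×10²⁰ m³/s².
Semi-major axis a = (r_p + r_a)/2 = (6.0830×10⁷ + 1.0770×10⁹)/2 = 5.6892×10⁸ km = 5.689×10¹¹ m.
By Kepler's third law T = 2π√(a³/μ) = 2π × 3.725×10⁷ = 2.341×10⁸ s.
= 2709 days.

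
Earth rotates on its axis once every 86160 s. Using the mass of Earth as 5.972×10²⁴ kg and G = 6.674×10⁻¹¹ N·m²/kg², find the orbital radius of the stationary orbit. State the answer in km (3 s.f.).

r_sync ≈ 42200 km

μ = GM = 6.674×10⁻¹¹ × 5.972×10²⁴ = 3.986×10¹⁴ m³/s².
A synchronous orbit has period T, so by Kepler's third law a = (μT²/4π²)^(1/3).
μT²/4π² = 3.986×10¹⁴ × (8.616×10⁴)² / 39.48 = 7.495×10²² m³.
a = 4.216×10⁷ m = 42162 km.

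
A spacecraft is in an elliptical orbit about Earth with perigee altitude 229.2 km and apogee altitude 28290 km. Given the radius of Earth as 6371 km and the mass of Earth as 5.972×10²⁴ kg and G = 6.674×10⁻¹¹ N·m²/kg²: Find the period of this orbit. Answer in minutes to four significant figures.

T ≈ 491.5 minutes

μ = GM = 6.674×10⁻¹¹ × 5.972×10²⁴ = 3.986×10¹⁴ m³/s².
r_p = 6371 + 229.2 = 6600.2 km = 6.6002×10⁶ m.
r_a = 6371 + 28290 = 34661 km = 3.4661×10⁷ m.
Semi-major axis a = (r_p + r_a)/2 = (6600.2 + 34661)/2 = 20631 km = 2.063×10⁷ m.
By Kepler's third law T = 2π√(a³/μ) = 2π × 4.694×10³ = 2.949×10⁴ s.
= 491.5 minutes.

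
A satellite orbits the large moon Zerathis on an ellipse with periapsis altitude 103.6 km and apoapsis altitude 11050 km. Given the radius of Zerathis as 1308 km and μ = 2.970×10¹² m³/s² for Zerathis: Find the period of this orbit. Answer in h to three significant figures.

T ≈ 18.3 h

r_p = 1308 + 103.6 = 1411.6 km = 1.4116×10⁶ m.
r_a = 1308 + 11050 = 12358 km = 1.2358×10⁷ m.
Semi-major axis a = (r_p + r_a)/2 = (1411.6 + 12358)/2 = 6884.8 km = 6.885×10⁶ m.
By Kepler's third law T = 2π√(a³/μ) = 2π × 1.048×10⁴ = 6.586×10⁴ s.
= 18.30 h.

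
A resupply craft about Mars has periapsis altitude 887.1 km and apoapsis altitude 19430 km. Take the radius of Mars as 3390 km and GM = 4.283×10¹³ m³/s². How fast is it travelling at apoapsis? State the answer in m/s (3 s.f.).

r_p = 3390 + 887.1 = 4277.1 km = 4.2771×10⁶ m.
r_a = 3390 + 19430 = 22820 km = 2.2820×10⁷ m.
Semi-major axis a = (r_p + r_a)/2 = 13549 km = 1.355×10⁷ m.
Vis-viva: v² = μ(2/r − 1/a) = 4.283×10¹³ × (8.764×10⁻⁸ − 7.381×10⁻⁸) = 5.925×10⁵ m²/s².
v = 769.7 m/s.

v ≈ 770 m/s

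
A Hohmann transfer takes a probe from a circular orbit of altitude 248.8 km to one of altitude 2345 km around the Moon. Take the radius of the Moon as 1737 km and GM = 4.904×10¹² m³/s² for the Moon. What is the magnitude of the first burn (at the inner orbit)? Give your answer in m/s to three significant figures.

Δv ≈ 251 m/s

r₁ = 1737 + 248.8 = 1985.8 km = 1.9858×10⁶ m.
r₂ = 1737 + 2345 = 4082.0 km = 4.0820×10⁶ m.
Transfer ellipse a_t = (r₁ + r₂)/2 = 3.034×10⁶ m.
At r₁: circular v_c1 = √(μ/r₁) = 1571 m/s; transfer-perilune v_p = √[μ(2/r₁ − 1/a_t)] = 1823 m/s.
Δv₁ = v_p − v_c1 = 251.3 m/s.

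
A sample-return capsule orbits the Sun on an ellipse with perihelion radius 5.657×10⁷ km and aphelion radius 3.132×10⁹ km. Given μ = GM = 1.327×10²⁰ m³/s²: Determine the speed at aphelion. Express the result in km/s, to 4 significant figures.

Semi-major axis a = (r_p + r_a)/2 = 1.5943×10⁹ km = 1.594×10¹² m.
Vis-viva: v² = μ(2/r − 1/a) = 1.327×10²⁰ × (6.386×10⁻¹³ − 6.272×10⁻¹³) = 1.503×10⁶ m²/s².
v = 1226 m/s = 1.226 km/s.

v ≈ 1.226 km/s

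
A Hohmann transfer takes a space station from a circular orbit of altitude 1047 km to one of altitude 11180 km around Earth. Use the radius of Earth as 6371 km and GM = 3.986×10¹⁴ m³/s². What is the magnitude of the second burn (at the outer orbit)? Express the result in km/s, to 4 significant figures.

Δv ≈ 1.092 km/s

r₁ = 6371 + 1047 = 7418.0 km = 7.4180×10⁶ m.
r₂ = 6371 + 11180 = 17551 km = 1.7551×10⁷ m.
Transfer ellipse a_t = (r₁ + r₂)/2 = 1.248×10⁷ m.
At r₁: circular v_c1 = √(μ/r₁) = 7330 m/s; transfer-perigee v_p = √[μ(2/r₁ − 1/a_t)] = 8691 m/s.
At r₂: circular v_c2 = √(μ/r₂) = 4766 m/s; transfer-apogee v_a = √[μ(2/r₂ − 1/a_t)] = 3673 m/s.
Δv₂ = v_c2 − v_a = 1092 m/s.
= 1.092 km/s.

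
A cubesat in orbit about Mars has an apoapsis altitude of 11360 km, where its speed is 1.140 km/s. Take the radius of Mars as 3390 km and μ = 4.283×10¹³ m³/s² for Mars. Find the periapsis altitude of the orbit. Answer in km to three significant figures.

r_a = 3390 + 11360 = 14750 km = 1.475×10⁷ m.
Specific energy ε = v²/2 − μ/r = -2.254×10⁶ J/kg, so a = −μ/(2ε) = 9.501×10⁶ m.
The apsides satisfy r_p + r_a = 2a, so the periapsis radius is 2a − r_a = 4.252×10⁶ m = 4252.4 km.
Periapsis altitude = 4252.4 − 3390 = 862.37 km.

periapsis altitude ≈ 862 km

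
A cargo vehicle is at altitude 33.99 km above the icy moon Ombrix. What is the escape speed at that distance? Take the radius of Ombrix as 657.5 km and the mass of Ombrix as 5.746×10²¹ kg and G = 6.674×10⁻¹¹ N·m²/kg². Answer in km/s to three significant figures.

v_esc ≈ 1.05 km/s

μ = GM = 6.674×10⁻¹¹ × 5.746×10²¹ = 3.835×10¹¹ m³/s².
r = 657.5 + 33.99 = 691.49 km = 6.9149×10⁵ m.
Escape speed v_esc = √(2μ/r) = √(2 × 3.835×10¹¹ / 6.915×10⁵) = √(1.109×10⁶) = 1053 m/s.
= 1.053 km/s.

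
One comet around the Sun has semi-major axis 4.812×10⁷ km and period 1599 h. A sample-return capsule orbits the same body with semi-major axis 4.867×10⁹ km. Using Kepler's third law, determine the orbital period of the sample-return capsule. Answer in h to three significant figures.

T₂ ≈ 1.63×10⁶ h

Kepler's third law: T² ∝ a³, so T₂ = T₁ (a₂/a₁)^(3/2).
a₂/a₁ = 101.1, (a₂/a₁)^(3/2) = 1017.
T₂ = 1599 × 1017 = 1.626×10⁶ h.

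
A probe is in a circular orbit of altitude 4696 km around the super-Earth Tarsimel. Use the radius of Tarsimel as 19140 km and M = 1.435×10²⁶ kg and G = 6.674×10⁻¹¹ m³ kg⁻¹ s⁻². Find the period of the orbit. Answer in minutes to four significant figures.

T ≈ 124.5 minutes

μ = GM = 6.674×10⁻¹¹ × 1.435×10²⁶ = 9.577×10¹⁵ m³/s².
r = 19140 + 4696 = 23836 km = 2.3836×10⁷ m.
Kepler's third law: T = 2π√(r³/μ) = 2π√((2.384×10⁷)³ / 9.577×10¹⁵).
r³/μ = 1.414×10⁶ s², so T = 2π × 1.189×10³ = 7.472×10³ s.
Converting: 7.472×10³ s ÷ 60.00 = 124.5 minutes.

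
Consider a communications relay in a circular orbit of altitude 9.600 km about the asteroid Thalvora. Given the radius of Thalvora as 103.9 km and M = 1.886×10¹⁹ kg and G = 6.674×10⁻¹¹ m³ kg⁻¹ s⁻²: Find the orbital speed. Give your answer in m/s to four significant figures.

μ = GM = 6.674×10⁻¹¹ × 1.886×10¹⁹ = 1.259×10⁹ m³/s².
r = 103.9 + 9.600 = 113.50 km = 1.1350×10⁵ m.
For a circular orbit v = √(μ/r) = √(1.259×10⁹ / 1.135×10⁵) = √(1.109×10⁴) = 105.3 m/s.

v ≈ 105.3 m/s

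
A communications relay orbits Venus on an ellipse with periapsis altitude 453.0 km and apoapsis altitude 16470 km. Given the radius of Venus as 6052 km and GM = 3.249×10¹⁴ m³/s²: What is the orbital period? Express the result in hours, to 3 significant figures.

r_p = 6052 + 453.0 = 6505.0 km = 6.5050×10⁶ m.
r_a = 6052 + 16470 = 22522 km = 2.2522×10⁷ m.
Semi-major axis a = (r_p + r_a)/2 = (6505.0 + 22522)/2 = 14514 km = 1.451×10⁷ m.
By Kepler's third law T = 2π√(a³/μ) = 2π × 3.067×10³ = 1.927×10⁴ s.
= 5.354 hours.

T ≈ 5.35 hours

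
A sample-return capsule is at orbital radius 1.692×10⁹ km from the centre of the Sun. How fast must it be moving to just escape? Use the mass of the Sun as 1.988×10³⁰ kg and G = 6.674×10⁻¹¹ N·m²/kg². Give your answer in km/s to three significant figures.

μ = GM = 6.674×10⁻¹¹ × 1.988×10³⁰ = 1.327×10²⁰ m³/s².
r = 1.692×10⁹ km = 1.692×10¹² m.
Escape speed v_esc = √(2μ/r) = √(2 × 1.327×10²⁰ / 1.692×10¹²) = √(1.568×10⁸) = 12520 m/s.
= 12.52 km/s.

v_esc ≈ 12.5 km/s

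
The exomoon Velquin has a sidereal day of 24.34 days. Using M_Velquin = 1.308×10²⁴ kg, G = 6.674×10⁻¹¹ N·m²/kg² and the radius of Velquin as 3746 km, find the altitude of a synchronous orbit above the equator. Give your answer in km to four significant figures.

h_sync ≈ 2.101×10⁵ km

μ = GM = 6.674×10⁻¹¹ × 1.308×10²⁴ = 8.730×10¹³ m³/s².
T = 24.34 days = 2.103×10⁶ s.
A synchronous orbit has period T, so by Kepler's third law a = (μT²/4π²)^(1/3).
μT²/4π² = 8.730×10¹³ × (2.103×10⁶)² / 39.48 = 9.779×10²⁴ m³.
a = 2.138×10⁸ m = 2.1385×10⁵ km.
Altitude h = a − R = 2.1385×10⁵ − 3746 = 2.1010×10⁵ km.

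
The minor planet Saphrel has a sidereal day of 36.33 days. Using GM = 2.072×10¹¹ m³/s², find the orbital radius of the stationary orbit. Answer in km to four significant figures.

r_sync ≈ 37260 km

T = 36.33 days = 3.139×10⁶ s.
A synchronous orbit has period T, so by Kepler's third law a = (μT²/4π²)^(1/3).
μT²/4π² = 2.072×10¹¹ × (3.139×10⁶)² / 39.48 = 5.171×10²² m³.
a = 3.726×10⁷ m = 37256 km.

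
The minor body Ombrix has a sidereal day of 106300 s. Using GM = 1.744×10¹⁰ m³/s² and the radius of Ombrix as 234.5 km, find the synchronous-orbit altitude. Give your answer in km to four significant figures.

A synchronous orbit has period T, so by Kepler's third law a = (μT²/4π²)^(1/3).
μT²/4π² = 1.744×10¹⁰ × (1.063×10⁵)² / 39.48 = 4.992×10¹⁸ m³.
a = 1.709×10⁶ m = 1709.0 km.
Altitude h = a − R = 1709.0 − 234.5 = 1474.5 km.

h_sync ≈ 1475 km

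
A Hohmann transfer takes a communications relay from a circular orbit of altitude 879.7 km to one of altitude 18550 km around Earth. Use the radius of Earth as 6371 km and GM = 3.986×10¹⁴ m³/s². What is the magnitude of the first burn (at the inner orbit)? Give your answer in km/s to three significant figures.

Δv ≈ 1.81 km/s

r₁ = 6371 + 879.7 = 7250.7 km = 7.2507×10⁶ m.
r₂ = 6371 + 18550 = 24921 km = 2.4921×10⁷ m.
Transfer ellipse a_t = (r₁ + r₂)/2 = 1.609×10⁷ m.
At r₁: circular v_c1 = √(μ/r₁) = 7414 m/s; transfer-perigee v_p = √[μ(2/r₁ − 1/a_t)] = 9229 m/s.
Δv₁ = v_p − v_c1 = 1814 m/s.
= 1.814 km/s.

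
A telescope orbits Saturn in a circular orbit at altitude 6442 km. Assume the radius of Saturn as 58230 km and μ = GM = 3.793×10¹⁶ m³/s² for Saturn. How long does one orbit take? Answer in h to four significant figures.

r = 58230 + 6442 = 64672 km = 6.4672×10⁷ m.
Kepler's third law: T = 2π√(r³/μ) = 2π√((6.467×10⁷)³ / 3.793×10¹⁶).
r³/μ = 7.131×10⁶ s², so T = 2π × 2.670×10³ = 1.678×10⁴ s.
Converting: 1.678×10⁴ s ÷ 3600 = 4.661 h.

T ≈ 4.661 h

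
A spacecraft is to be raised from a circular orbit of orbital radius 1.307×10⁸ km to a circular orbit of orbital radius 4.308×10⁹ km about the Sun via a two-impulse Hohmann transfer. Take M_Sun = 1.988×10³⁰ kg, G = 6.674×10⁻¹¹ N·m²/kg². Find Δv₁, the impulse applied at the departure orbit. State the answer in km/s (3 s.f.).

μ = GM = 6.674×10⁻¹¹ × 1.988×10³⁰ = 1.327×10²⁰ m³/s².
r₁ = 1.307×10⁸ km = 1.307×10¹¹ m.
r₂ = 4.308×10⁹ km = 4.308×10¹² m.
Transfer ellipse a_t = (r₁ + r₂)/2 = 2.219×10¹² m.
At r₁: circular v_c1 = √(μ/r₁) = 31860 m/s; transfer-perihelion v_p = √[μ(2/r₁ − 1/a_t)] = 44390 m/s.
Δv₁ = v_p − v_c1 = 12530 m/s.
= 12.53 km/s.

Δv ≈ 12.5 km/s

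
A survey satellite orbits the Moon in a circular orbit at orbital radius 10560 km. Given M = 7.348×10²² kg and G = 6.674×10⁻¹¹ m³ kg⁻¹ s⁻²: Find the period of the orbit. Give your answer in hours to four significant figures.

μ = GM = 6.674×10⁻¹¹ × 7.348×10²² = 4.904×10¹² m³/s².
r = 10560 km = 1.056×10⁷ m.
Kepler's third law: T = 2π√(r³/μ) = 2π√((1.056×10⁷)³ / 4.904×10¹²).
r³/μ = 2.401×10⁸ s², so T = 2π × 1.550×10⁴ = 9.736×10⁴ s.
Converting: 9.736×10⁴ s ÷ 3600 = 27.05 hours.

T ≈ 27.05 hours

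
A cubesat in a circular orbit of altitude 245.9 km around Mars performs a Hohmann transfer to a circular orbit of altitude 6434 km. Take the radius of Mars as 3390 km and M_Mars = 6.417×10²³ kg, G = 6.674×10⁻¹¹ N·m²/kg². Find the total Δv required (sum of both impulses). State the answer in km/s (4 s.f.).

μ = GM = 6.674×10⁻¹¹ × 6.417×10²³ = 4.283×10¹³ m³/s².
r₁ = 3390 + 245.9 = 3635.9 km = 3.6359×10⁶ m.
r₂ = 3390 + 6434 = 9824.0 km = 9.8240×10⁶ m.
Transfer ellipse a_t = (r₁ + r₂)/2 = 6.730×10⁶ m.
At r₁: circular v_c1 = √(μ/r₁) = 3432 m/s; transfer-periapsis v_p = √[μ(2/r₁ − 1/a_t)] = 4147 m/s.
Δv₁ = v_p − v_c1 = 714.5 m/s.
At r₂: circular v_c2 = √(μ/r₂) = 2088 m/s; transfer-apoapsis v_a = √[μ(2/r₂ − 1/a_t)] = 1535 m/s.
Δv₂ = v_c2 − v_a = 553.3 m/s.
Total Δv = Δv₁ + Δv₂ = 1268 m/s = 1.268 km/s.

Δv_total ≈ 1.268 km/s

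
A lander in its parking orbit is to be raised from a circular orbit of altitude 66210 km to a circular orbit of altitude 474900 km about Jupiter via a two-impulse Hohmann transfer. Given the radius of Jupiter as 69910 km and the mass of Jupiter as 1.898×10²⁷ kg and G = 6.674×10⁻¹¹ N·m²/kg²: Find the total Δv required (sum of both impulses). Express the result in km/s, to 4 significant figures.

μ = GM = 6.674×10⁻¹¹ × 1.898×10²⁷ = 1.267×10¹⁷ m³/s².
r₁ = 69910 + 66210 = 136120 km = 1.3612×10⁸ m.
r₂ = 69910 + 474900 = 544810 km = 5.4481×10⁸ m.
Transfer ellipse a_t = (r₁ + r₂)/2 = 3.405×10⁸ m.
At r₁: circular v_c1 = √(μ/r₁) = 30510 m/s; transfer-perijove v_p = √[μ(2/r₁ − 1/a_t)] = 38590 m/s.
Δv₁ = v_p − v_c1 = 8084 m/s.
At r₂: circular v_c2 = √(μ/r₂) = 15250 m/s; transfer-apojove v_a = √[μ(2/r₂ − 1/a_t)] = 9641 m/s.
Δv₂ = v_c2 − v_a = 5607 m/s.
Total Δv = Δv₁ + Δv₂ = 13690 m/s = 13.69 km/s.

Δv_total ≈ 13.69 km/s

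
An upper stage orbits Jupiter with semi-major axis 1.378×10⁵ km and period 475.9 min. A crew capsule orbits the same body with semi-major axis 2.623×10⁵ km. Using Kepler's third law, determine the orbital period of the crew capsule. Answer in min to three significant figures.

T₂ ≈ 1250 min

Kepler's third law: T² ∝ a³, so T₂ = T₁ (a₂/a₁)^(3/2).
a₂/a₁ = 1.903, (a₂/a₁)^(3/2) = 2.626.
T₂ = 475.9 × 2.626 = 1250 min.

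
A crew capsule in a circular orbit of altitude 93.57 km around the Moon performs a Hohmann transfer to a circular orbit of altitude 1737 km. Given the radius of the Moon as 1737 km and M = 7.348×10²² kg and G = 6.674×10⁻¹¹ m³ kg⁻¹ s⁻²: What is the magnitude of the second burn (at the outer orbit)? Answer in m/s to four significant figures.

μ = GM = 6.674×10⁻¹¹ × 7.348×10²² = 4.904×10¹² m³/s².
r₁ = 1737 + 93.57 = 1830.6 km = 1.8306×10⁶ m.
r₂ = 1737 + 1737 = 3474.0 km = 3.4740×10⁶ m.
Transfer ellipse a_t = (r₁ + r₂)/2 = 2.652×10⁶ m.
At r₁: circular v_c1 = √(μ/r₁) = 1637 m/s; transfer-perilune v_p = √[μ(2/r₁ − 1/a_t)] = 1873 m/s.
At r₂: circular v_c2 = √(μ/r₂) = 1188 m/s; transfer-apolune v_a = √[μ(2/r₂ − 1/a_t)] = 987.1 m/s.
Δv₂ = v_c2 − v_a = 201.1 m/s.

Δv ≈ 201.1 m/s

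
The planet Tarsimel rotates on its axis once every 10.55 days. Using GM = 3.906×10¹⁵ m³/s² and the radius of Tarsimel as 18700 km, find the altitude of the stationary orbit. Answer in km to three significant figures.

T = 10.55 days = 9.115×10⁵ s.
A synchronous orbit has period T, so by Kepler's third law a = (μT²/4π²)^(1/3).
μT²/4π² = 3.906×10¹⁵ × (9.115×10⁵)² / 39.48 = 8.221×10²⁵ m³.
a = 4.348×10⁸ m = 4.3481×10⁵ km.
Altitude h = a − R = 4.3481×10⁵ − 18700 = 4.1611×10⁵ km.

h_sync ≈ 4.16×10⁵ km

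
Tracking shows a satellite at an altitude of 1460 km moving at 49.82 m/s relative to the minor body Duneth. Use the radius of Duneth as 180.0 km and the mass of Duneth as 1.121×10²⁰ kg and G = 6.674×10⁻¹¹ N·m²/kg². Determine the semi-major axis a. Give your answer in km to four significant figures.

a ≈ 1126 km

μ = GM = 6.674×10⁻¹¹ × 1.121×10²⁰ = 7.482×10⁹ m³/s².
r = 180.0 + 1460 = 1640.0 km = 1.640×10⁶ m.
Vis-viva rearranged: 1/a = 2/r − v²/μ = 1.220×10⁻⁶ − 3.318×10⁻⁷ = 8.878×10⁻⁷ m⁻¹.
a = 1.126×10⁶ m = 1126.4 km.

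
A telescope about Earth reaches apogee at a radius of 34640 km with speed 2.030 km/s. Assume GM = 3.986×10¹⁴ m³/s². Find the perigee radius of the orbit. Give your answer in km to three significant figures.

perigee radius ≈ 7560 km

r_a = 3.464×10⁷ m.
Specific energy ε = v²/2 − μ/r = -9.446×10⁶ J/kg, so a = −μ/(2ε) = 2.110×10⁷ m.
The apsides satisfy r_p + r_a = 2a, so the perigee radius is 2a − r_a = 7.556×10⁶ m = 7555.6 km.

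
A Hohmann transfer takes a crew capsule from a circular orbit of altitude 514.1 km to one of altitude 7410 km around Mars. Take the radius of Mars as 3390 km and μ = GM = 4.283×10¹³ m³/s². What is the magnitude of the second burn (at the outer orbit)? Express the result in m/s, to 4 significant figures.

Δv ≈ 540.2 m/s

r₁ = 3390 + 514.1 = 3904.1 km = 3.9041×10⁶ m.
r₂ = 3390 + 7410 = 10800 km = 1.0800×10⁷ m.
Transfer ellipse a_t = (r₁ + r₂)/2 = 7.352×10⁶ m.
At r₁: circular v_c1 = √(μ/r₁) = 3312 m/s; transfer-periapsis v_p = √[μ(2/r₁ − 1/a_t)] = 4014 m/s.
At r₂: circular v_c2 = √(μ/r₂) = 1991 m/s; transfer-apoapsis v_a = √[μ(2/r₂ − 1/a_t)] = 1451 m/s.
Δv₂ = v_c2 − v_a = 540.2 m/s.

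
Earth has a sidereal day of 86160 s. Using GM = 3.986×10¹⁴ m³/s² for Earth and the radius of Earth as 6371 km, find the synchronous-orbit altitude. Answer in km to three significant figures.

h_sync ≈ 35800 km

A synchronous orbit has period T, so by Kepler's third law a = (μT²/4π²)^(1/3).
μT²/4π² = 3.986×10¹⁴ × (8.616×10⁴)² / 39.48 = 7.495×10²² m³.
a = 4.216×10⁷ m = 42163 km.
Altitude h = a − R = 42163 − 6371 = 35792 km.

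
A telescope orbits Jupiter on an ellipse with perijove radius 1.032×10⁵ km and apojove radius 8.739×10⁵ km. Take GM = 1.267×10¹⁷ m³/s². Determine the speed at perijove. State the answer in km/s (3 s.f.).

v ≈ 46.9 km/s

Semi-major axis a = (r_p + r_a)/2 = 4.8855×10⁵ km = 4.886×10⁸ m.
Vis-viva: v² = μ(2/r − 1/a) = 1.267×10¹⁷ × (1.938×10⁻⁸ − 2.047×10⁻⁹) = 2.196×10⁹ m²/s².
v = 46860 m/s = 46.86 km/s.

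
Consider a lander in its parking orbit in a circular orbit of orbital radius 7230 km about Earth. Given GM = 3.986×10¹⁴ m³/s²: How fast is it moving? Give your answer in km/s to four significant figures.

v ≈ 7.425 km/s

r = 7230 km = 7.230×10⁶ m.
For a circular orbit v = √(μ/r) = √(3.986×10¹⁴ / 7.230×10⁶) = √(5.513×10⁷) = 7425 m/s.
That is 7.425 km/s.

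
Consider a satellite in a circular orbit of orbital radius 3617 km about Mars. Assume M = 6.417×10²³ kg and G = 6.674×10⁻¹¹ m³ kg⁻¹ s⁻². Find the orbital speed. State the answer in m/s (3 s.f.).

μ = GM = 6.674×10⁻¹¹ × 6.417×10²³ = 4.283×10¹³ m³/s².
r = 3617 km = 3.617×10⁶ m.
For a circular orbit v = √(μ/r) = √(4.283×10¹³ / 3.617×10⁶) = √(1.184×10⁷) = 3441 m/s.

v ≈ 3440 m/s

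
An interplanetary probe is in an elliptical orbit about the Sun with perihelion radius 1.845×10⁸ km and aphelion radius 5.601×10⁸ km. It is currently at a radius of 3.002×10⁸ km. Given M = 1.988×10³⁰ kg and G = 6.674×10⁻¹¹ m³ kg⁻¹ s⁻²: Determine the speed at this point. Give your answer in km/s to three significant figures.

v ≈ 23.0 km/s

μ = GM = 6.674×10⁻¹¹ × 1.988×10³⁰ = 1.327×10²⁰ m³/s².
Semi-major axis a = (r_p + r_a)/2 = 3.7230×10⁸ km = 3.723×10¹¹ m.
Vis-viva: v² = μ(2/r − 1/a) = 1.327×10²⁰ × (6.662×10⁻¹² − 2.686×10⁻¹²) = 5.276×10⁸ m²/s².
v = 22970 m/s = 22.97 km/s.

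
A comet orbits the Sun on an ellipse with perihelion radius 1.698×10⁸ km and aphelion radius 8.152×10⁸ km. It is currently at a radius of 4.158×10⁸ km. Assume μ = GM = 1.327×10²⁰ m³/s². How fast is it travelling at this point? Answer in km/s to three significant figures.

Semi-major axis a = (r_p + r_a)/2 = 4.9250×10⁸ km = 4.925×10¹¹ m.
Vis-viva: v² = μ(2/r − 1/a) = 1.327×10²⁰ × (4.810×10⁻¹² − 2.030×10⁻¹²) = 3.688×10⁸ m²/s².
v = 19210 m/s = 19.21 km/s.

v ≈ 19.2 km/s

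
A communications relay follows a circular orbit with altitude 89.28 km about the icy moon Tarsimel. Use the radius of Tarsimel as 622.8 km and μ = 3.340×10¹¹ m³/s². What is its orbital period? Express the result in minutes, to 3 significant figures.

T ≈ 109 minutes

r = 622.8 + 89.28 = 712.08 km = 7.1208×10⁵ m.
Kepler's third law: T = 2π√(r³/μ) = 2π√((7.121×10⁵)³ / 3.340×10¹¹).
r³/μ = 1.081×10⁶ s², so T = 2π × 1.040×10³ = 6.533×10³ s.
Converting: 6.533×10³ s ÷ 60.00 = 108.9 minutes.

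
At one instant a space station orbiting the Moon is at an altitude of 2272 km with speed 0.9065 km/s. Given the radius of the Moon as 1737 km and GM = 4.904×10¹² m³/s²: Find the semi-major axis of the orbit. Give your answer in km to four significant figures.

r = 1737 + 2272 = 4009.0 km = 4.009×10⁶ m.
Vis-viva rearranged: 1/a = 2/r − v²/μ = 4.989×10⁻⁷ − 1.676×10⁻⁷ = 3.313×10⁻⁷ m⁻¹.
a = 3.018×10⁶ m = 3018.3 km.

a ≈ 3018 km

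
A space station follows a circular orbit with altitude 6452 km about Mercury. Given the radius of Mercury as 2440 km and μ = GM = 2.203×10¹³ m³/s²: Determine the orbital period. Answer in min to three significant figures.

r = 2440 + 6452 = 8892.0 km = 8.8920×10⁶ m.
Kepler's third law: T = 2π√(r³/μ) = 2π√((8.892×10⁶)³ / 2.203×10¹³).
r³/μ = 3.191×10⁷ s², so T = 2π × 5.649×10³ = 3.550×10⁴ s.
Converting: 3.550×10⁴ s ÷ 60.00 = 591.6 min.

T ≈ 592 min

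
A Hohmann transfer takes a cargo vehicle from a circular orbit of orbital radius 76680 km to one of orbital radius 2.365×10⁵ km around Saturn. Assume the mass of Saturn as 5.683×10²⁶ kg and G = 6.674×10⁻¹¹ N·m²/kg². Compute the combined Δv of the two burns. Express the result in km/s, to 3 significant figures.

μ = GM = 6.674×10⁻¹¹ × 5.683×10²⁶ = 3.793×10¹⁶ m³/s².
r₁ = 76680 km = 7.668×10⁷ m.
r₂ = 2.365×10⁵ km = 2.365×10⁸ m.
Transfer ellipse a_t = (r₁ + r₂)/2 = 1.566×10⁸ m.
At r₁: circular v_c1 = √(μ/r₁) = 22240 m/s; transfer-perikrone v_p = √[μ(2/r₁ − 1/a_t)] = 27330 m/s.
Δv₁ = v_p − v_c1 = 5092 m/s.
At r₂: circular v_c2 = √(μ/r₂) = 12660 m/s; transfer-apokrone v_a = √[μ(2/r₂ − 1/a_t)] = 8862 m/s.
Δv₂ = v_c2 − v_a = 3802 m/s.
Total Δv = Δv₁ + Δv₂ = 8894 m/s = 8.894 km/s.

Δv_total ≈ 8.89 km/s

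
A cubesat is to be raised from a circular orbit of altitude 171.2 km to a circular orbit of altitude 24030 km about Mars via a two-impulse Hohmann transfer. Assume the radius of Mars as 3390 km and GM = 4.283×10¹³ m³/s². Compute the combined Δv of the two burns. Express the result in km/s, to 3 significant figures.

r₁ = 3390 + 171.2 = 3561.2 km = 3.5612×10⁶ m.
r₂ = 3390 + 24030 = 27420 km = 2.7420×10⁷ m.
Transfer ellipse a_t = (r₁ + r₂)/2 = 1.549×10⁷ m.
At r₁: circular v_c1 = √(μ/r₁) = 3468 m/s; transfer-periapsis v_p = √[μ(2/r₁ − 1/a_t)] = 4614 m/s.
Δv₁ = v_p − v_c1 = 1146 m/s.
At r₂: circular v_c2 = √(μ/r₂) = 1250 m/s; transfer-apoapsis v_a = √[μ(2/r₂ − 1/a_t)] = 599.2 m/s.
Δv₂ = v_c2 − v_a = 650.6 m/s.
Total Δv = Δv₁ + Δv₂ = 1797 m/s = 1.797 km/s.

Δv_total ≈ 1.80 km/s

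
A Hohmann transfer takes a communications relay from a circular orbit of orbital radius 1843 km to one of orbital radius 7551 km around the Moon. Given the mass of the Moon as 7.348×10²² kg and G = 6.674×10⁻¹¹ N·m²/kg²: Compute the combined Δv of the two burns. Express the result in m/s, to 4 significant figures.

μ = GM = 6.674×10⁻¹¹ × 7.348×10²² = 4.904×10¹² m³/s².
r₁ = 1843 km = 1.843×10⁶ m.
r₂ = 7551 km = 7.551×10⁶ m.
Transfer ellipse a_t = (r₁ + r₂)/2 = 4.697×10⁶ m.
At r₁: circular v_c1 = √(μ/r₁) = 1631 m/s; transfer-perilune v_p = √[μ(2/r₁ − 1/a_t)] = 2068 m/s.
Δv₁ = v_p − v_c1 = 437.0 m/s.
At r₂: circular v_c2 = √(μ/r₂) = 805.9 m/s; transfer-apolune v_a = √[μ(2/r₂ − 1/a_t)] = 504.8 m/s.
Δv₂ = v_c2 − v_a = 301.1 m/s.
Total Δv = Δv₁ + Δv₂ = 738.1 m/s.

Δv_total ≈ 738.1 m/s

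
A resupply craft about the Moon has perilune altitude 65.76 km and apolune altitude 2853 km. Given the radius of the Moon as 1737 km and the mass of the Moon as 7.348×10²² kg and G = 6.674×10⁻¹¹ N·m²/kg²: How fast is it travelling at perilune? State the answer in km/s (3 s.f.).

v ≈ 1.98 km/s

μ = GM = 6.674×10⁻¹¹ × 7.348×10²² = 4.904×10¹² m³/s².
r_p = 1737 + 65.76 = 1802.8 km = 1.8028×10⁶ m.
r_a = 1737 + 2853 = 4590.0 km = 4.5900×10⁶ m.
Semi-major axis a = (r_p + r_a)/2 = 3196.4 km = 3.196×10⁶ m.
Vis-viva: v² = μ(2/r − 1/a) = 4.904×10¹² × (1.109×10⁻⁶ − 3.129×10⁻⁷) = 3.906×10⁶ m²/s².
v = 1976 m/s = 1.976 km/s.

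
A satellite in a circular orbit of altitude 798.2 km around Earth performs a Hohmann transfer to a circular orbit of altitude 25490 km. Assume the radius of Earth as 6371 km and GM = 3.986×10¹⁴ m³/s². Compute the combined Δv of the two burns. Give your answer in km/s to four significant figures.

r₁ = 6371 + 798.2 = 7169.2 km = 7.1692×10⁶ m.
r₂ = 6371 + 25490 = 31861 km = 3.1861×10⁷ m.
Transfer ellipse a_t = (r₁ + r₂)/2 = 1.952×10⁷ m.
At r₁: circular v_c1 = √(μ/r₁) = 7456 m/s; transfer-perigee v_p = √[μ(2/r₁ − 1/a_t)] = 9527 m/s.
Δv₁ = v_p − v_c1 = 2071 m/s.
At r₂: circular v_c2 = √(μ/r₂) = 3537 m/s; transfer-apogee v_a = √[μ(2/r₂ − 1/a_t)] = 2144 m/s.
Δv₂ = v_c2 − v_a = 1393 m/s.
Total Δv = Δv₁ + Δv₂ = 3464 m/s = 3.464 km/s.

Δv_total ≈ 3.464 km/s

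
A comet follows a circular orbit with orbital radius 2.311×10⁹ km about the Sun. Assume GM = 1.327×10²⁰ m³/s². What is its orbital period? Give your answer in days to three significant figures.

T ≈ 22200 days

r = 2.311×10⁹ km = 2.311×10¹² m.
Kepler's third law: T = 2π√(r³/μ) = 2π√((2.311×10¹²)³ / 1.327×10²⁰).
r³/μ = 9.301×10¹⁶ s², so T = 2π × 3.050×10⁸ = 1.916×10⁹ s.
Converting: 1.916×10⁹ s ÷ 86400 = 22180 days.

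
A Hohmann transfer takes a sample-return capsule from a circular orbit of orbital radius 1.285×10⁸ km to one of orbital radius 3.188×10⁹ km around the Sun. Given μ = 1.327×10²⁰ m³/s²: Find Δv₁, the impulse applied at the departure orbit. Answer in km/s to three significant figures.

r₁ = 1.285×10⁸ km = 1.285×10¹¹ m.
r₂ = 3.188×10⁹ km = 3.188×10¹² m.
Transfer ellipse a_t = (r₁ + r₂)/2 = 1.658×10¹² m.
At r₁: circular v_c1 = √(μ/r₁) = 32140 m/s; transfer-perihelion v_p = √[μ(2/r₁ − 1/a_t)] = 44560 m/s.
Δv₁ = v_p − v_c1 = 12420 m/s.
= 12.42 km/s.

Δv ≈ 12.4 km/s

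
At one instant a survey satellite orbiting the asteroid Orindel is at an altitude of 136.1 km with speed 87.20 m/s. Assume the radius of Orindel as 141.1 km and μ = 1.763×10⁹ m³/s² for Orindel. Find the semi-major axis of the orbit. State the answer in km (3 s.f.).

r = 141.1 + 136.1 = 277.20 km = 2.772×10⁵ m.
Vis-viva rearranged: 1/a = 2/r − v²/μ = 7.215×10⁻⁶ − 4.313×10⁻⁶ = 2.902×10⁻⁶ m⁻¹.
a = 3.446×10⁵ m = 344.59 km.

a ≈ 345 km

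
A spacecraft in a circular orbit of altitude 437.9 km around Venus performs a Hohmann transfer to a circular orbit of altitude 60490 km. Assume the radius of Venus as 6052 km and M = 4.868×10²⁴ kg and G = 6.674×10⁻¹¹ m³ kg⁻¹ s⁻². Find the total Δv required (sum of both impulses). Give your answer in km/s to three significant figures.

Δv_total ≈ 3.75 km/s

μ = GM = 6.674×10⁻¹¹ × 4.868×10²⁴ = 3.249×10¹⁴ m³/s².
r₁ = 6052 + 437.9 = 6489.9 km = 6.4899×10⁶ m.
r₂ = 6052 + 60490 = 66542 km = 6.6542×10⁷ m.
Transfer ellipse a_t = (r₁ + r₂)/2 = 3.652×10⁷ m.
At r₁: circular v_c1 = √(μ/r₁) = 7075 m/s; transfer-periapsis v_p = √[μ(2/r₁ − 1/a_t)] = 9551 m/s.
Δv₁ = v_p − v_c1 = 2476 m/s.
At r₂: circular v_c2 = √(μ/r₂) = 2210 m/s; transfer-apoapsis v_a = √[μ(2/r₂ − 1/a_t)] = 931.5 m/s.
Δv₂ = v_c2 − v_a = 1278 m/s.
Total Δv = Δv₁ + Δv₂ = 3754 m/s = 3.754 km/s.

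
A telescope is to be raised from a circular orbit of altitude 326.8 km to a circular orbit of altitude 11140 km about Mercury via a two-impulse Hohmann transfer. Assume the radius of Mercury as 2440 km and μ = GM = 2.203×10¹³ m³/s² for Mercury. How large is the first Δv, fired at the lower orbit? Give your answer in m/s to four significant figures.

r₁ = 2440 + 326.8 = 2766.8 km = 2.7668×10⁶ m.
r₂ = 2440 + 11140 = 13580 km = 1.3580×10⁷ m.
Transfer ellipse a_t = (r₁ + r₂)/2 = 8.173×10⁶ m.
At r₁: circular v_c1 = √(μ/r₁) = 2822 m/s; transfer-periherm v_p = √[μ(2/r₁ − 1/a_t)] = 3637 m/s.
Δv₁ = v_p − v_c1 = 815.4 m/s.

Δv ≈ 815.4 m/s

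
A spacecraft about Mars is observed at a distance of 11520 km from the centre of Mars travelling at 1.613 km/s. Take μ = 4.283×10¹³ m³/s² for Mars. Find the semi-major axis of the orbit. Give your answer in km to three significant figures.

a ≈ 8860 km

r = 1.152×10⁷ m.
Vis-viva rearranged: 1/a = 2/r − v²/μ = 1.736×10⁻⁷ − 6.075×10⁻⁸ = 1.129×10⁻⁷ m⁻¹.
a = 8.860×10⁶ m = 8860.2 km.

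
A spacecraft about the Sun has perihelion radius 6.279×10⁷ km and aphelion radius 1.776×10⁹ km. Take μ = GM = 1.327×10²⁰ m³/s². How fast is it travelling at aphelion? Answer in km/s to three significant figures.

v ≈ 2.26 km/s

Semi-major axis a = (r_p + r_a)/2 = 9.1940×10⁸ km = 9.194×10¹¹ m.
Vis-viva: v² = μ(2/r − 1/a) = 1.327×10²⁰ × (1.126×10⁻¹² − 1.088×10⁻¹²) = 5.103×10⁶ m²/s².
v = 2259 m/s = 2.259 km/s.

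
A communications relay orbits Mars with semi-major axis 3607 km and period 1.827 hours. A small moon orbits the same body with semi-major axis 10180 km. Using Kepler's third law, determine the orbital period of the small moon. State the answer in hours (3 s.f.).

Kepler's third law: T² ∝ a³, so T₂ = T₁ (a₂/a₁)^(3/2).
a₂/a₁ = 2.822, (a₂/a₁)^(3/2) = 4.741.
T₂ = 1.827 × 4.741 = 8.662 hours.

T₂ ≈ 8.66 hours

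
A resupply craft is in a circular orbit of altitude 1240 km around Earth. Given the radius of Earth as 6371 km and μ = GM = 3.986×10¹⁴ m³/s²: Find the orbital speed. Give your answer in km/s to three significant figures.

v ≈ 7.24 km/s

r = 6371 + 1240 = 7611.0 km = 7.6110×10⁶ m.
For a circular orbit v = √(μ/r) = √(3.986×10¹⁴ / 7.611×10⁶) = √(5.237×10⁷) = 7237 m/s.
That is 7.237 km/s.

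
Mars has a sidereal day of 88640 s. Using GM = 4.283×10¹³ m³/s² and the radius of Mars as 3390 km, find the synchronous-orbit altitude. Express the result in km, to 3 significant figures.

A synchronous orbit has period T, so by Kepler's third law a = (μT²/4π²)^(1/3).
μT²/4π² = 4.283×10¹³ × (8.864×10⁴)² / 39.48 = 8.524×10²¹ m³.
a = 2.043×10⁷ m = 20428 km.
Altitude h = a − R = 20428 − 3390 = 17038 km.

h_sync ≈ 17000 km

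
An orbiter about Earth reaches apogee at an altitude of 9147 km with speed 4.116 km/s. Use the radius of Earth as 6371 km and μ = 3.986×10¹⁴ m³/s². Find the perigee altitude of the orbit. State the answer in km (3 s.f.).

r_a = 6371 + 9147 = 15518 km = 1.552×10⁷ m.
Specific energy ε = v²/2 − μ/r = -1.722×10⁷ J/kg, so a = −μ/(2ε) = 1.158×10⁷ m.
The apsides satisfy r_p + r_a = 2a, so the perigee radius is 2a − r_a = 7.635×10⁶ m = 7635.5 km.
Perigee altitude = 7635.5 − 6371 = 1264.5 km.

perigee altitude ≈ 1260 km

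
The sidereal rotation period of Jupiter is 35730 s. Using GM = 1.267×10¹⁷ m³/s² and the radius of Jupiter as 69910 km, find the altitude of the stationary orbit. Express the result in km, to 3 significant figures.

h_sync ≈ 90100 km

A synchronous orbit has period T, so by Kepler's third law a = (μT²/4π²)^(1/3).
μT²/4π² = 1.267×10¹⁷ × (3.573×10⁴)² / 39.48 = 4.097×10²⁴ m³.
a = 1.600×10⁸ m = 1.6002×10⁵ km.
Altitude h = a − R = 1.6002×10⁵ − 69910 = 90105 km.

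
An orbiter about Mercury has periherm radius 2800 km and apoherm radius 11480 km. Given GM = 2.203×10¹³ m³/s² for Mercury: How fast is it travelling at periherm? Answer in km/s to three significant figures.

v ≈ 3.56 km/s

Semi-major axis a = (r_p + r_a)/2 = 7140.0 km = 7.140×10⁶ m.
Vis-viva: v² = μ(2/r − 1/a) = 2.203×10¹³ × (7.143×10⁻⁷ − 1.401×10⁻⁷) = 1.265×10⁷ m²/s².
v = 3557 m/s = 3.557 km/s.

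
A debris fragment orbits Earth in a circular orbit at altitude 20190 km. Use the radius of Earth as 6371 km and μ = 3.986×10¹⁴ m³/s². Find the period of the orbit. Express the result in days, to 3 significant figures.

T ≈ 0.499 days

r = 6371 + 20190 = 26561 km = 2.6561×10⁷ m.
Kepler's third law: T = 2π√(r³/μ) = 2π√((2.656×10⁷)³ / 3.986×10¹⁴).
r³/μ = 4.701×10⁷ s², so T = 2π × 6.856×10³ = 4.308×10⁴ s.
Converting: 4.308×10⁴ s ÷ 86400 = 0.4986 days.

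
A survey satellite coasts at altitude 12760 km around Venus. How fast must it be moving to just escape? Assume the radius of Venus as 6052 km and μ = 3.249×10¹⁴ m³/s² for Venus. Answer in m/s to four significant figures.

r = 6052 + 12760 = 18812 km = 1.8812×10⁷ m.
Escape speed v_esc = √(2μ/r) = √(2 × 3.249×10¹⁴ / 1.881×10⁷) = √(3.454×10⁷) = 5877 m/s.

v_esc ≈ 5877 m/s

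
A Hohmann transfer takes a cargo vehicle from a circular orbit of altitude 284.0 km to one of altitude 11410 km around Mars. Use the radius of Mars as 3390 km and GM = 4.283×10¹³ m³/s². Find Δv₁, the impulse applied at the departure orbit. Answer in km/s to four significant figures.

r₁ = 3390 + 284.0 = 3674.0 km = 3.6740×10⁶ m.
r₂ = 3390 + 11410 = 14800 km = 1.4800×10⁷ m.
Transfer ellipse a_t = (r₁ + r₂)/2 = 9.237×10⁶ m.
At r₁: circular v_c1 = √(μ/r₁) = 3414 m/s; transfer-periapsis v_p = √[μ(2/r₁ − 1/a_t)] = 4322 m/s.
Δv₁ = v_p − v_c1 = 907.5 m/s.
= 0.9075 km/s.

Δv ≈ 0.9075 km/s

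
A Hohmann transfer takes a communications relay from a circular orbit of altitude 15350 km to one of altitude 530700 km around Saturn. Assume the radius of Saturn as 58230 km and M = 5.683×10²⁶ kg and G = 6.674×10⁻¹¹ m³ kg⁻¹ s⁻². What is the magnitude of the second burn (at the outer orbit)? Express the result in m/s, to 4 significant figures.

μ = GM = 6.674×10⁻¹¹ × 5.683×10²⁶ = 3.793×10¹⁶ m³/s².
r₁ = 58230 + 15350 = 73580 km = 7.3580×10⁷ m.
r₂ = 58230 + 530700 = 588930 km = 5.8893×10⁸ m.
Transfer ellipse a_t = (r₁ + r₂)/2 = 3.313×10⁸ m.
At r₁: circular v_c1 = √(μ/r₁) = 22700 m/s; transfer-perikrone v_p = √[μ(2/r₁ − 1/a_t)] = 30270 m/s.
At r₂: circular v_c2 = √(μ/r₂) = 8025 m/s; transfer-apokrone v_a = √[μ(2/r₂ − 1/a_t)] = 3782 m/s.
Δv₂ = v_c2 − v_a = 4243 m/s.

Δv ≈ 4243 m/s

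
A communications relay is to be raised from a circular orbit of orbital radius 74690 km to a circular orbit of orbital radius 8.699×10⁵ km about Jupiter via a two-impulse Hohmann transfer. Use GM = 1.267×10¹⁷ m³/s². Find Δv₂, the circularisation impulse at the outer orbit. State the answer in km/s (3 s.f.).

Δv ≈ 7.27 km/s

r₁ = 74690 km = 7.469×10⁷ m.
r₂ = 8.699×10⁵ km = 8.699×10⁸ m.
Transfer ellipse a_t = (r₁ + r₂)/2 = 4.723×10⁸ m.
At r₁: circular v_c1 = √(μ/r₁) = 41190 m/s; transfer-perijove v_p = √[μ(2/r₁ − 1/a_t)] = 55900 m/s.
At r₂: circular v_c2 = √(μ/r₂) = 12070 m/s; transfer-apojove v_a = √[μ(2/r₂ − 1/a_t)] = 4799 m/s.
Δv₂ = v_c2 − v_a = 7269 m/s.
= 7.269 km/s.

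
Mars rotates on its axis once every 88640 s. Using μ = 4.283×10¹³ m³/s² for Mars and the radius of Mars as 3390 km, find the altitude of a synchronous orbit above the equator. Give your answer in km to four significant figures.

h_sync ≈ 17040 km

A synchronous orbit has period T, so by Kepler's third law a = (μT²/4π²)^(1/3).
μT²/4π² = 4.283×10¹³ × (8.864×10⁴)² / 39.48 = 8.524×10²¹ m³.
a = 2.043×10⁷ m = 20428 km.
Altitude h = a − R = 20428 − 3390 = 17038 km.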